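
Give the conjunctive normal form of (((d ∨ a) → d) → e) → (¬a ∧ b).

(((d ∨ a) → d) → e) → (¬a ∧ b)
≡ ¬(((d ∨ a) → d) → e) ∨ (¬a ∧ b)   — eliminate →
≡ ¬(¬((d ∨ a) → d) ∨ e) ∨ (¬a ∧ b)   — eliminate →
≡ ¬(¬(¬(d ∨ a) ∨ d) ∨ e) ∨ (¬a ∧ b)   — eliminate →
≡ (¬¬(¬(d ∨ a) ∨ d) ∧ ¬e) ∨ (¬a ∧ b)   — De Morgan
≡ ((¬(d ∨ a) ∨ d) ∧ ¬e) ∨ (¬a ∧ b)   — double negation
≡ (((¬d ∧ ¬a) ∨ d) ∧ ¬e) ∨ (¬a ∧ b)   — De Morgan
≡ (¬d ∨ d ∨ ¬a) ∧ (¬d ∨ d ∨ b) ∧ (¬a ∨ d ∨ ¬a) ∧ (¬a ∨ d ∨ b) ∧ (¬e ∨ ¬a) ∧ (¬e ∨ b)   — distribute ∨ over ∧
≡ (¬a ∨ d) ∧ (¬e ∨ ¬a) ∧ (¬e ∨ b)   — simplify

(¬a ∨ d) ∧ (¬e ∨ ¬a) ∧ (¬e ∨ b)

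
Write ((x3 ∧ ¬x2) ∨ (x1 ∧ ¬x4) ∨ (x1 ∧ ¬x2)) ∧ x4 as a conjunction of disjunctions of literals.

(x3 ∨ x1) ∧ (¬x2 ∨ x1) ∧ (¬x2 ∨ ¬x4) ∧ x4

((x3 ∧ ¬x2) ∨ (x1 ∧ ¬x4) ∨ (x1 ∧ ¬x2)) ∧ x4
≡ (x3 ∨ x1 ∨ x1) ∧ (x3 ∨ x1 ∨ ¬x2) ∧ (x3 ∨ ¬x4 ∨ x1) ∧ (x3 ∨ ¬x4 ∨ ¬x2) ∧ (¬x2 ∨ x1 ∨ x1) ∧ (¬x2 ∨ x1 ∨ ¬x2) ∧ (¬x2 ∨ ¬x4 ∨ x1) ∧ (¬x2 ∨ ¬x4 ∨ ¬x2) ∧ x4   [distribute ∨ over ∧]
≡ (x3 ∨ x1) ∧ (¬x2 ∨ x1) ∧ (¬x2 ∨ ¬x4) ∧ x4   [simplify]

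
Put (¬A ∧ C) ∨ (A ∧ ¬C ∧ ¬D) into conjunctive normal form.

(¬A ∨ ¬C) ∧ (¬A ∨ ¬D) ∧ (C ∨ A) ∧ (C ∨ ¬D)

(¬A ∧ C) ∨ (A ∧ ¬C ∧ ¬D)
≡ (¬A ∨ A) ∧ (¬A ∨ ¬C) ∧ (¬A ∨ ¬D) ∧ (C ∨ A) ∧ (C ∨ ¬C) ∧ (C ∨ ¬D)   [distribute ∨ over ∧]
≡ (¬A ∨ ¬C) ∧ (¬A ∨ ¬D) ∧ (C ∨ A) ∧ (C ∨ ¬D)   [simplify]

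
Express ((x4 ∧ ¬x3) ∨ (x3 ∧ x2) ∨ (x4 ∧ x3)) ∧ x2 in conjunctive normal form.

((x4 ∧ ¬x3) ∨ (x3 ∧ x2) ∨ (x4 ∧ x3)) ∧ x2
= (x4 ∨ x3 ∨ x4) ∧ (x4 ∨ x3 ∨ x3) ∧ (x4 ∨ x2 ∨ x4) ∧ (x4 ∨ x2 ∨ x3) ∧ (¬x3 ∨ x3 ∨ x4) ∧ (¬x3 ∨ x3 ∨ x3) ∧ (¬x3 ∨ x2 ∨ x4) ∧ (¬x3 ∨ x2 ∨ x3) ∧ x2   [distribute ∨ over ∧]
= (x4 ∨ x3) ∧ x2   [simplify]

(x4 ∨ x3) ∧ x2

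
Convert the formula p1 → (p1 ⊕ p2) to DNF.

p1 → (p1 ⊕ p2)
≡ ¬p1 ∨ (p1 ⊕ p2)   [eliminate →]
≡ ¬p1 ∨ (p1 ∧ ¬p2) ∨ (¬p1 ∧ p2)   [expand ⊕]
≡ ¬p1 ∨ (p1 ∧ ¬p2)   [simplify]

¬p1 ∨ (p1 ∧ ¬p2)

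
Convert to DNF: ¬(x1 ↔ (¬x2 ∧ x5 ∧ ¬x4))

¬(x1 ↔ (¬x2 ∧ x5 ∧ ¬x4))
≡ ¬((x1 → (¬x2 ∧ x5 ∧ ¬x4)) ∧ ((¬x2 ∧ x5 ∧ ¬x4) → x1))   [eliminate ↔]
≡ ¬((¬x1 ∨ (¬x2 ∧ x5 ∧ ¬x4)) ∧ ((¬x2 ∧ x5 ∧ ¬x4) → x1))   [eliminate →]
≡ ¬((¬x1 ∨ (¬x2 ∧ x5 ∧ ¬x4)) ∧ (¬(¬x2 ∧ x5 ∧ ¬x4) ∨ x1))   [eliminate →]
≡ ¬(¬x1 ∨ (¬x2 ∧ x5 ∧ ¬x4)) ∨ ¬(¬(¬x2 ∧ x5 ∧ ¬x4) ∨ x1)   [De Morgan]
≡ (¬¬x1 ∧ ¬(¬x2 ∧ x5 ∧ ¬x4)) ∨ ¬(¬(¬x2 ∧ x5 ∧ ¬x4) ∨ x1)   [De Morgan]
≡ (x1 ∧ ¬(¬x2 ∧ x5 ∧ ¬x4)) ∨ ¬(¬(¬x2 ∧ x5 ∧ ¬x4) ∨ x1)   [double negation]
≡ (x1 ∧ (¬¬x2 ∨ ¬x5 ∨ ¬¬x4)) ∨ ¬(¬(¬x2 ∧ x5 ∧ ¬x4) ∨ x1)   [De Morgan]
≡ (x1 ∧ (x2 ∨ ¬x5 ∨ ¬¬x4)) ∨ ¬(¬(¬x2 ∧ x5 ∧ ¬x4) ∨ x1)   [double negation]
≡ (x1 ∧ (x2 ∨ ¬x5 ∨ x4)) ∨ ¬(¬(¬x2 ∧ x5 ∧ ¬x4) ∨ x1)   [double negation]
≡ (x1 ∧ (x2 ∨ ¬x5 ∨ x4)) ∨ (¬¬(¬x2 ∧ x5 ∧ ¬x4) ∧ ¬x1)   [De Morgan]
≡ (x1 ∧ (x2 ∨ ¬x5 ∨ x4)) ∨ (¬x2 ∧ x5 ∧ ¬x4 ∧ ¬x1)   [double negation]
≡ (x1 ∧ x2) ∨ (x1 ∧ ¬x5) ∨ (x1 ∧ x4) ∨ (¬x2 ∧ x5 ∧ ¬x4 ∧ ¬x1)   [distribute ∧ over ∨]

(x1 ∧ x2) ∨ (x1 ∧ ¬x5) ∨ (x1 ∧ x4) ∨ (¬x2 ∧ x5 ∧ ¬x4 ∧ ¬x1)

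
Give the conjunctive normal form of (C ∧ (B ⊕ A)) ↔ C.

(C ∧ (B ⊕ A)) ↔ C
= ((C ∧ (B ⊕ A)) → C) ∧ (C → (C ∧ (B ⊕ A)))   — eliminate ↔
= (¬(C ∧ (B ⊕ A)) ∨ C) ∧ (C → (C ∧ (B ⊕ A)))   — eliminate →
= (¬(C ∧ (B ∨ A) ∧ ¬(B ∧ A)) ∨ C) ∧ (C → (C ∧ (B ⊕ A)))   — expand ⊕
= (¬(C ∧ (B ∨ A) ∧ ¬(B ∧ A)) ∨ C) ∧ (¬C ∨ (C ∧ (B ⊕ A)))   — eliminate →
= (¬(C ∧ (B ∨ A) ∧ ¬(B ∧ A)) ∨ C) ∧ (¬C ∨ (C ∧ (B ∨ A) ∧ ¬(B ∧ A)))   — expand ⊕
= (¬C ∨ ¬(B ∨ A) ∨ ¬¬(B ∧ A) ∨ C) ∧ (¬C ∨ (C ∧ (B ∨ A) ∧ ¬(B ∧ A)))   — De Morgan
= (¬C ∨ (¬B ∧ ¬A) ∨ ¬¬(B ∧ A) ∨ C) ∧ (¬C ∨ (C ∧ (B ∨ A) ∧ ¬(B ∧ A)))   — De Morgan
= (¬C ∨ (¬B ∧ ¬A) ∨ (B ∧ A) ∨ C) ∧ (¬C ∨ (C ∧ (B ∨ A) ∧ ¬(B ∧ A)))   — double negation
= (¬C ∨ (¬B ∧ ¬A) ∨ (B ∧ A) ∨ C) ∧ (¬C ∨ (C ∧ (B ∨ A) ∧ (¬B ∨ ¬A)))   — De Morgan
= (¬C ∨ ¬B ∨ B ∨ C) ∧ (¬C ∨ ¬B ∨ A ∨ C) ∧ (¬C ∨ ¬A ∨ B ∨ C) ∧ (¬C ∨ ¬A ∨ A ∨ C) ∧ (¬C ∨ C) ∧ (¬C ∨ B ∨ A) ∧ (¬C ∨ ¬B ∨ ¬A)   — distribute ∨ over ∧
= (¬C ∨ B ∨ A) ∧ (¬C ∨ ¬B ∨ ¬A)   — simplify

(¬C ∨ B ∨ A) ∧ (¬C ∨ ¬B ∨ ¬A)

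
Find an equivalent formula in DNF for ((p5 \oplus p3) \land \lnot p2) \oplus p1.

((p5 \oplus p3) \land \lnot p2) \oplus p1
≡ ((p5 \oplus p3) \land \lnot p2 \land \lnot p1) \lor (\lnot ((p5 \oplus p3) \land \lnot p2) \land p1)   — expand \oplus
≡ (((p5 \land \lnot p3) \lor (\lnot p5 \land p3)) \land \lnot p2 \land \lnot p1) \lor (\lnot ((p5 \oplus p3) \land \lnot p2) \land p1)   — expand \oplus
≡ (((p5 \land \lnot p3) \lor (\lnot p5 \land p3)) \land \lnot p2 \land \lnot p1) \lor (\lnot (((p5 \land \lnot p3) \lor (\lnot p5 \land p3)) \land \lnot p2) \land p1)   — expand \oplus
≡ (((p5 \land \lnot p3) \lor (\lnot p5 \land p3)) \land \lnot p2 \land \lnot p1) \lor ((\lnot ((p5 \land \lnot p3) \lor (\lnot p5 \land p3)) \lor \lnot \lnot p2) \land p1)   — De Morgan
≡ (((p5 \land \lnot p3) \lor (\lnot p5 \land p3)) \land \lnot p2 \land \lnot p1) \lor (((\lnot (p5 \land \lnot p3) \land \lnot (\lnot p5 \land p3)) \lor \lnot \lnot p2) \land p1)   — De Morgan
≡ (((p5 \land \lnot p3) \lor (\lnot p5 \land p3)) \land \lnot p2 \land \lnot p1) \lor ((((\lnot p5 \lor \lnot \lnot p3) \land \lnot (\lnot p5 \land p3)) \lor \lnot \lnot p2) \land p1)   — De Morgan
≡ (((p5 \land \lnot p3) \lor (\lnot p5 \land p3)) \land \lnot p2 \land \lnot p1) \lor ((((\lnot p5 \lor p3) \land \lnot (\lnot p5 \land p3)) \lor \lnot \lnot p2) \land p1)   — double negation
≡ (((p5 \land \lnot p3) \lor (\lnot p5 \land p3)) \land \lnot p2 \land \lnot p1) \lor ((((\lnot p5 \lor p3) \land (\lnot \lnot p5 \lor \lnot p3)) \lor \lnot \lnot p2) \land p1)   — De Morgan
≡ (((p5 \land \lnot p3) \lor (\lnot p5 \land p3)) \land \lnot p2 \land \lnot p1) \lor ((((\lnot p5 \lor p3) \land (p5 \lor \lnot p3)) \lor \lnot \lnot p2) \land p1)   — double negation
≡ (((p5 \land \lnot p3) \lor (\lnot p5 \land p3)) \land \lnot p2 \land \lnot p1) \lor ((((\lnot p5 \lor p3) \land (p5 \lor \lnot p3)) \lor p2) \land p1)   — double negation
≡ (p5 \land \lnot p3 \land \lnot p2 \land \lnot p1) \lor (\lnot p5 \land p3 \land \lnot p2 \land \lnot p1) \lor (\lnot p5 \land p5 \land p1) \lor (\lnot p5 \land \lnot p3 \land p1) \lor (p3 \land p5 \land p1) \lor (p3 \land \lnot p3 \land p1) \lor (p2 \land p1)   — distribute \land over \lor
≡ (p5 \land \lnot p3 \land \lnot p2 \land \lnot p1) \lor (\lnot p5 \land p3 \land \lnot p2 \land \lnot p1) \lor (\lnot p5 \land \lnot p3 \land p1) \lor (p3 \land p5 \land p1) \lor (p2 \land p1)   — simplify

(p5 \land \lnot p3 \land \lnot p2 \land \lnot p1) \lor (\lnot p5 \land p3 \land \lnot p2 \land \lnot p1) \lor (\lnot p5 \land \lnot p3 \land p1) \lor (p3 \land p5 \land p1) \lor (p2 \land p1)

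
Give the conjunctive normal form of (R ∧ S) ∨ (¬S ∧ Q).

(R ∧ S) ∨ (¬S ∧ Q)
≡ (R ∨ ¬S) ∧ (R ∨ Q) ∧ (S ∨ ¬S) ∧ (S ∨ Q)   (distribute ∨ over ∧)
≡ (R ∨ ¬S) ∧ (R ∨ Q) ∧ (S ∨ Q)   (simplify)

(R ∨ ¬S) ∧ (R ∨ Q) ∧ (S ∨ Q)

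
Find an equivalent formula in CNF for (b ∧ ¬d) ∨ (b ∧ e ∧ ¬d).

(b ∧ ¬d) ∨ (b ∧ e ∧ ¬d)
⇔ (b ∨ b) ∧ (b ∨ e) ∧ (b ∨ ¬d) ∧ (¬d ∨ b) ∧ (¬d ∨ e) ∧ (¬d ∨ ¬d)   [distribute ∨ over ∧]
⇔ b ∧ ¬d   [simplify]

b ∧ ¬d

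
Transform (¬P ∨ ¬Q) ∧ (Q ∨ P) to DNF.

(¬P ∨ ¬Q) ∧ (Q ∨ P)
≡ (¬P ∧ Q) ∨ (¬P ∧ P) ∨ (¬Q ∧ Q) ∨ (¬Q ∧ P)   (distribute ∧ over ∨)
≡ (¬P ∧ Q) ∨ (¬Q ∧ P)   (simplify)

(¬P ∧ Q) ∨ (¬Q ∧ P)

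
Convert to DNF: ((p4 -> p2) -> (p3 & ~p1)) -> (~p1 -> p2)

(~p4 & ~p3) | p1 | p2

((p4 -> p2) -> (p3 & ~p1)) -> (~p1 -> p2)
= ~((p4 -> p2) -> (p3 & ~p1)) | (~p1 -> p2)   — eliminate ->
= ~(~(p4 -> p2) | (p3 & ~p1)) | (~p1 -> p2)   — eliminate ->
= ~(~(~p4 | p2) | (p3 & ~p1)) | (~p1 -> p2)   — eliminate ->
= ~(~(~p4 | p2) | (p3 & ~p1)) | ~~p1 | p2   — eliminate ->
= (~~(~p4 | p2) & ~(p3 & ~p1)) | ~~p1 | p2   — De Morgan
= ((~p4 | p2) & ~(p3 & ~p1)) | ~~p1 | p2   — double negation
= ((~p4 | p2) & (~p3 | ~~p1)) | ~~p1 | p2   — De Morgan
= ((~p4 | p2) & (~p3 | p1)) | ~~p1 | p2   — double negation
= ((~p4 | p2) & (~p3 | p1)) | p1 | p2   — double negation
= (~p4 & ~p3) | (~p4 & p1) | (p2 & ~p3) | (p2 & p1) | p1 | p2   — distribute & over |
= (~p4 & ~p3) | p1 | p2   — simplify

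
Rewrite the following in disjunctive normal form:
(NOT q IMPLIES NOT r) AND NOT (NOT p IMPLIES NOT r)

q AND NOT p AND r

(NOT q IMPLIES NOT r) AND NOT (NOT p IMPLIES NOT r)
≡ (NOT NOT q OR NOT r) AND NOT (NOT p IMPLIES NOT r)   (eliminate IMPLIES)
≡ (NOT NOT q OR NOT r) AND NOT (NOT NOT p OR NOT r)   (eliminate IMPLIES)
≡ (q OR NOT r) AND NOT (NOT NOT p OR NOT r)   (double negation)
≡ (q OR NOT r) AND NOT NOT NOT p AND NOT NOT r   (De Morgan)
≡ (q OR NOT r) AND NOT p AND NOT NOT r   (double negation)
≡ (q OR NOT r) AND NOT p AND r   (double negation)
≡ (q AND NOT p AND r) OR (NOT r AND NOT p AND r)   (distribute AND over OR)
≡ q AND NOT p AND r   (simplify)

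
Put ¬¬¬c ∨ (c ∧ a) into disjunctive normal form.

¬c ∨ (c ∧ a)

¬¬¬c ∨ (c ∧ a)
⇔ ¬c ∨ (c ∧ a)   [double negation]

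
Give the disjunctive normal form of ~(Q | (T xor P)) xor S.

~(Q | (T xor P)) xor S
= (~(Q | (T xor P)) & ~S) | (~~(Q | (T xor P)) & S)   (expand xor)
= (~(Q | (T & ~P) | (~T & P)) & ~S) | (~~(Q | (T xor P)) & S)   (expand xor)
= (~(Q | (T & ~P) | (~T & P)) & ~S) | (~~(Q | (T & ~P) | (~T & P)) & S)   (expand xor)
= (~Q & ~(T & ~P) & ~(~T & P) & ~S) | (~~(Q | (T & ~P) | (~T & P)) & S)   (De Morgan)
= (~Q & (~T | ~~P) & ~(~T & P) & ~S) | (~~(Q | (T & ~P) | (~T & P)) & S)   (De Morgan)
= (~Q & (~T | P) & ~(~T & P) & ~S) | (~~(Q | (T & ~P) | (~T & P)) & S)   (double negation)
= (~Q & (~T | P) & (~~T | ~P) & ~S) | (~~(Q | (T & ~P) | (~T & P)) & S)   (De Morgan)
= (~Q & (~T | P) & (T | ~P) & ~S) | (~~(Q | (T & ~P) | (~T & P)) & S)   (double negation)
= (~Q & (~T | P) & (T | ~P) & ~S) | ((Q | (T & ~P) | (~T & P)) & S)   (double negation)
= (~Q & ~T & T & ~S) | (~Q & ~T & ~P & ~S) | (~Q & P & T & ~S) | (~Q & P & ~P & ~S) | (Q & S) | (T & ~P & S) | (~T & P & S)   (distribute & over |)
= (~Q & ~T & ~P & ~S) | (~Q & P & T & ~S) | (Q & S) | (T & ~P & S) | (~T & P & S)   (simplify)

(~Q & ~T & ~P & ~S) | (~Q & P & T & ~S) | (Q & S) | (T & ~P & S) | (~T & P & S)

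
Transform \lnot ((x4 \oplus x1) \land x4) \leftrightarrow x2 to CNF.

\lnot ((x4 \oplus x1) \land x4) \leftrightarrow x2
≡ (\lnot ((x4 \oplus x1) \land x4) \to x2) \land (x2 \to \lnot ((x4 \oplus x1) \land x4))   — eliminate \leftrightarrow
≡ (\lnot \lnot ((x4 \oplus x1) \land x4) \lor x2) \land (x2 \to \lnot ((x4 \oplus x1) \land x4))   — eliminate \to
≡ (\lnot \lnot ((x4 \lor x1) \land \lnot (x4 \land x1) \land x4) \lor x2) \land (x2 \to \lnot ((x4 \oplus x1) \land x4))   — expand \oplus
≡ (\lnot \lnot ((x4 \lor x1) \land \lnot (x4 \land x1) \land x4) \lor x2) \land (\lnot x2 \lor \lnot ((x4 \oplus x1) \land x4))   — eliminate \to
≡ (\lnot \lnot ((x4 \lor x1) \land \lnot (x4 \land x1) \land x4) \lor x2) \land (\lnot x2 \lor \lnot ((x4 \lor x1) \land \lnot (x4 \land x1) \land x4))   — expand \oplus
≡ ((x4 \lor x1) \land \lnot (x4 \land x1) \land x4 \lor x2) \land (\lnot x2 \lor \lnot ((x4 \lor x1) \land \lnot (x4 \land x1) \land x4))   — double negation
≡ ((x4 \lor x1) \land (\lnot x4 \lor \lnot x1) \land x4 \lor x2) \land (\lnot x2 \lor \lnot ((x4 \lor x1) \land \lnot (x4 \land x1) \land x4))   — De Morgan
≡ ((x4 \lor x1) \land (\lnot x4 \lor \lnot x1) \land x4 \lor x2) \land (\lnot x2 \lor \lnot (x4 \lor x1) \lor \lnot \lnot (x4 \land x1) \lor \lnot x4)   — De Morgan
≡ ((x4 \lor x1) \land (\lnot x4 \lor \lnot x1) \land x4 \lor x2) \land (\lnot x2 \lor \lnot x4 \land \lnot x1 \lor \lnot \lnot (x4 \land x1) \lor \lnot x4)   — De Morgan
≡ ((x4 \lor x1) \land (\lnot x4 \lor \lnot x1) \land x4 \lor x2) \land (\lnot x2 \lor \lnot x4 \land \lnot x1 \lor x4 \land x1 \lor \lnot x4)   — double negation
≡ (x4 \lor x1 \lor x2) \land (\lnot x4 \lor \lnot x1 \lor x2) \land (x4 \lor x2) \land (\lnot x2 \lor \lnot x4 \lor x4 \lor \lnot x4) \land (\lnot x2 \lor \lnot x4 \lor x1 \lor \lnot x4) \land (\lnot x2 \lor \lnot x1 \lor x4 \lor \lnot x4) \land (\lnot x2 \lor \lnot x1 \lor x1 \lor \lnot x4)   — distribute \lor over \land
≡ (\lnot x4 \lor \lnot x1 \lor x2) \land (x4 \lor x2) \land (\lnot x2 \lor \lnot x4 \lor x1)   — simplify

(\lnot x4 \lor \lnot x1 \lor x2) \land (x4 \lor x2) \land (\lnot x2 \lor \lnot x4 \lor x1)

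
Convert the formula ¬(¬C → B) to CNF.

¬(¬C → B)
≡ ¬(¬¬C ∨ B)
≡ ¬¬¬C ∧ ¬B
≡ ¬C ∧ ¬B

¬C ∧ ¬B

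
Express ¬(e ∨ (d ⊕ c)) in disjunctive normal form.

¬(e ∨ (d ⊕ c))
≡ ¬(e ∨ d ∧ ¬c ∨ ¬d ∧ c)   [expand ⊕]
≡ ¬e ∧ ¬(d ∧ ¬c) ∧ ¬(¬d ∧ c)   [De Morgan]
≡ ¬e ∧ (¬d ∨ ¬¬c) ∧ ¬(¬d ∧ c)   [De Morgan]
≡ ¬e ∧ (¬d ∨ c) ∧ ¬(¬d ∧ c)   [double negation]
≡ ¬e ∧ (¬d ∨ c) ∧ (¬¬d ∨ ¬c)   [De Morgan]
≡ ¬e ∧ (¬d ∨ c) ∧ (d ∨ ¬c)   [double negation]
≡ ¬e ∧ ¬d ∧ d ∨ ¬e ∧ ¬d ∧ ¬c ∨ ¬e ∧ c ∧ d ∨ ¬e ∧ c ∧ ¬c   [distribute ∧ over ∨]
≡ ¬e ∧ ¬d ∧ ¬c ∨ ¬e ∧ c ∧ d   [simplify]

¬e ∧ ¬d ∧ ¬c ∨ ¬e ∧ c ∧ d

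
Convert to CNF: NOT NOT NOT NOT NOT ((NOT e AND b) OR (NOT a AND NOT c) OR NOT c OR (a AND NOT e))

(e OR NOT b) AND c AND (NOT a OR e)

NOT NOT NOT NOT NOT ((NOT e AND b) OR (NOT a AND NOT c) OR NOT c OR (a AND NOT e))
≡ NOT NOT NOT ((NOT e AND b) OR (NOT a AND NOT c) OR NOT c OR (a AND NOT e))   (double negation)
≡ NOT ((NOT e AND b) OR (NOT a AND NOT c) OR NOT c OR (a AND NOT e))   (double negation)
≡ NOT (NOT e AND b) AND NOT (NOT a AND NOT c) AND NOT NOT c AND NOT (a AND NOT e)   (De Morgan)
≡ (NOT NOT e OR NOT b) AND NOT (NOT a AND NOT c) AND NOT NOT c AND NOT (a AND NOT e)   (De Morgan)
≡ (e OR NOT b) AND NOT (NOT a AND NOT c) AND NOT NOT c AND NOT (a AND NOT e)   (double negation)
≡ (e OR NOT b) AND (NOT NOT a OR NOT NOT c) AND NOT NOT c AND NOT (a AND NOT e)   (De Morgan)
≡ (e OR NOT b) AND (a OR NOT NOT c) AND NOT NOT c AND NOT (a AND NOT e)   (double negation)
≡ (e OR NOT b) AND (a OR c) AND NOT NOT c AND NOT (a AND NOT e)   (double negation)
≡ (e OR NOT b) AND (a OR c) AND c AND NOT (a AND NOT e)   (double negation)
≡ (e OR NOT b) AND (a OR c) AND c AND (NOT a OR NOT NOT e)   (De Morgan)
≡ (e OR NOT b) AND (a OR c) AND c AND (NOT a OR e)   (double negation)
≡ (e OR NOT b) AND c AND (NOT a OR e)   (simplify)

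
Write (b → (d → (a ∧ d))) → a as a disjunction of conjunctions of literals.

(b → (d → (a ∧ d))) → a
= ¬(b → (d → (a ∧ d))) ∨ a   [eliminate →]
= ¬(¬b ∨ (d → (a ∧ d))) ∨ a   [eliminate →]
= ¬(¬b ∨ ¬d ∨ (a ∧ d)) ∨ a   [eliminate →]
= (¬¬b ∧ ¬¬d ∧ ¬(a ∧ d)) ∨ a   [De Morgan]
= (b ∧ ¬¬d ∧ ¬(a ∧ d)) ∨ a   [double negation]
= (b ∧ d ∧ ¬(a ∧ d)) ∨ a   [double negation]
= (b ∧ d ∧ (¬a ∨ ¬d)) ∨ a   [De Morgan]
= (b ∧ d ∧ ¬a) ∨ (b ∧ d ∧ ¬d) ∨ a   [distribute ∧ over ∨]
= (b ∧ d ∧ ¬a) ∨ a   [simplify]

(b ∧ d ∧ ¬a) ∨ a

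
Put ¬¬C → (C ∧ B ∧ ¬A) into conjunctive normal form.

(¬C ∨ B) ∧ (¬C ∨ ¬A)

¬¬C → (C ∧ B ∧ ¬A)
= ¬¬¬C ∨ (C ∧ B ∧ ¬A)   [eliminate →]
= ¬C ∨ (C ∧ B ∧ ¬A)   [double negation]
= (¬C ∨ C) ∧ (¬C ∨ B) ∧ (¬C ∨ ¬A)   [distribute ∨ over ∧]
= (¬C ∨ B) ∧ (¬C ∨ ¬A)   [simplify]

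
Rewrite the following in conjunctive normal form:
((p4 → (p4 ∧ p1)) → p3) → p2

((p4 → (p4 ∧ p1)) → p3) → p2
= ¬((p4 → (p4 ∧ p1)) → p3) ∨ p2   (eliminate →)
= ¬(¬(p4 → (p4 ∧ p1)) ∨ p3) ∨ p2   (eliminate →)
= ¬(¬(¬p4 ∨ (p4 ∧ p1)) ∨ p3) ∨ p2   (eliminate →)
= (¬¬(¬p4 ∨ (p4 ∧ p1)) ∧ ¬p3) ∨ p2   (De Morgan)
= ((¬p4 ∨ (p4 ∧ p1)) ∧ ¬p3) ∨ p2   (double negation)
= (¬p4 ∨ p4 ∨ p2) ∧ (¬p4 ∨ p1 ∨ p2) ∧ (¬p3 ∨ p2)   (distribute ∨ over ∧)
= (¬p4 ∨ p1 ∨ p2) ∧ (¬p3 ∨ p2)   (simplify)

(¬p4 ∨ p1 ∨ p2) ∧ (¬p3 ∨ p2)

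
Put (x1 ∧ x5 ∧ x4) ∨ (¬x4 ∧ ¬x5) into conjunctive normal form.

(x1 ∧ x5 ∧ x4) ∨ (¬x4 ∧ ¬x5)
= (x1 ∨ ¬x4) ∧ (x1 ∨ ¬x5) ∧ (x5 ∨ ¬x4) ∧ (x5 ∨ ¬x5) ∧ (x4 ∨ ¬x4) ∧ (x4 ∨ ¬x5)   [distribute ∨ over ∧]
= (x1 ∨ ¬x4) ∧ (x1 ∨ ¬x5) ∧ (x5 ∨ ¬x4) ∧ (x4 ∨ ¬x5)   [simplify]

(x1 ∨ ¬x4) ∧ (x1 ∨ ¬x5) ∧ (x5 ∨ ¬x4) ∧ (x4 ∨ ¬x5)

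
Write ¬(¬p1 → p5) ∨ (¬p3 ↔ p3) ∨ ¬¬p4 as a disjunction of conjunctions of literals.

¬p1 ∧ ¬p5 ∨ p4

¬(¬p1 → p5) ∨ (¬p3 ↔ p3) ∨ ¬¬p4
⇔ ¬(¬¬p1 ∨ p5) ∨ (¬p3 ↔ p3) ∨ ¬¬p4   — eliminate →
⇔ ¬(¬¬p1 ∨ p5) ∨ (¬p3 → p3) ∧ (p3 → ¬p3) ∨ ¬¬p4   — eliminate ↔
⇔ ¬(¬¬p1 ∨ p5) ∨ (¬¬p3 ∨ p3) ∧ (p3 → ¬p3) ∨ ¬¬p4   — eliminate →
⇔ ¬(¬¬p1 ∨ p5) ∨ (¬¬p3 ∨ p3) ∧ (¬p3 ∨ ¬p3) ∨ ¬¬p4   — eliminate →
⇔ ¬¬¬p1 ∧ ¬p5 ∨ (¬¬p3 ∨ p3) ∧ (¬p3 ∨ ¬p3) ∨ ¬¬p4   — De Morgan
⇔ ¬p1 ∧ ¬p5 ∨ (¬¬p3 ∨ p3) ∧ (¬p3 ∨ ¬p3) ∨ ¬¬p4   — double negation
⇔ ¬p1 ∧ ¬p5 ∨ (p3 ∨ p3) ∧ (¬p3 ∨ ¬p3) ∨ ¬¬p4   — double negation
⇔ ¬p1 ∧ ¬p5 ∨ (p3 ∨ p3) ∧ (¬p3 ∨ ¬p3) ∨ p4   — double negation
⇔ ¬p1 ∧ ¬p5 ∨ p3 ∧ ¬p3 ∨ p3 ∧ ¬p3 ∨ p3 ∧ ¬p3 ∨ p3 ∧ ¬p3 ∨ p4   — distribute ∧ over ∨
⇔ ¬p1 ∧ ¬p5 ∨ p4   — simplify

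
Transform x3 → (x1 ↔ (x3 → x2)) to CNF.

(¬x3 ∨ ¬x1 ∨ x2) ∧ (¬x3 ∨ ¬x2 ∨ x1)

x3 → (x1 ↔ (x3 → x2))
≡ ¬x3 ∨ (x1 ↔ (x3 → x2))
≡ ¬x3 ∨ ((x1 → (x3 → x2)) ∧ ((x3 → x2) → x1))
≡ ¬x3 ∨ ((¬x1 ∨ (x3 → x2)) ∧ ((x3 → x2) → x1))
≡ ¬x3 ∨ ((¬x1 ∨ ¬x3 ∨ x2) ∧ ((x3 → x2) → x1))
≡ ¬x3 ∨ ((¬x1 ∨ ¬x3 ∨ x2) ∧ (¬(x3 → x2) ∨ x1))
≡ ¬x3 ∨ ((¬x1 ∨ ¬x3 ∨ x2) ∧ (¬(¬x3 ∨ x2) ∨ x1))
≡ ¬x3 ∨ ((¬x1 ∨ ¬x3 ∨ x2) ∧ ((¬¬x3 ∧ ¬x2) ∨ x1))
≡ ¬x3 ∨ ((¬x1 ∨ ¬x3 ∨ x2) ∧ ((x3 ∧ ¬x2) ∨ x1))
≡ (¬x3 ∨ ¬x1 ∨ ¬x3 ∨ x2) ∧ (¬x3 ∨ x3 ∨ x1) ∧ (¬x3 ∨ ¬x2 ∨ x1)
≡ (¬x3 ∨ ¬x1 ∨ x2) ∧ (¬x3 ∨ ¬x2 ∨ x1)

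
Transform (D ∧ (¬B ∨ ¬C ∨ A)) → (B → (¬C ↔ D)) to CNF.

(D ∧ (¬B ∨ ¬C ∨ A)) → (B → (¬C ↔ D))
⇔ ¬(D ∧ (¬B ∨ ¬C ∨ A)) ∨ (B → (¬C ↔ D))   (eliminate →)
⇔ ¬(D ∧ (¬B ∨ ¬C ∨ A)) ∨ ¬B ∨ (¬C ↔ D)   (eliminate →)
⇔ ¬(D ∧ (¬B ∨ ¬C ∨ A)) ∨ ¬B ∨ ((¬C → D) ∧ (D → ¬C))   (eliminate ↔)
⇔ ¬(D ∧ (¬B ∨ ¬C ∨ A)) ∨ ¬B ∨ ((¬¬C ∨ D) ∧ (D → ¬C))   (eliminate →)
⇔ ¬(D ∧ (¬B ∨ ¬C ∨ A)) ∨ ¬B ∨ ((¬¬C ∨ D) ∧ (¬D ∨ ¬C))   (eliminate →)
⇔ ¬D ∨ ¬(¬B ∨ ¬C ∨ A) ∨ ¬B ∨ ((¬¬C ∨ D) ∧ (¬D ∨ ¬C))   (De Morgan)
⇔ ¬D ∨ (¬¬B ∧ ¬¬C ∧ ¬A) ∨ ¬B ∨ ((¬¬C ∨ D) ∧ (¬D ∨ ¬C))   (De Morgan)
⇔ ¬D ∨ (B ∧ ¬¬C ∧ ¬A) ∨ ¬B ∨ ((¬¬C ∨ D) ∧ (¬D ∨ ¬C))   (double negation)
⇔ ¬D ∨ (B ∧ C ∧ ¬A) ∨ ¬B ∨ ((¬¬C ∨ D) ∧ (¬D ∨ ¬C))   (double negation)
⇔ ¬D ∨ (B ∧ C ∧ ¬A) ∨ ¬B ∨ ((C ∨ D) ∧ (¬D ∨ ¬C))   (double negation)
⇔ (¬D ∨ B ∨ ¬B ∨ C ∨ D) ∧ (¬D ∨ B ∨ ¬B ∨ ¬D ∨ ¬C) ∧ (¬D ∨ C ∨ ¬B ∨ C ∨ D) ∧ (¬D ∨ C ∨ ¬B ∨ ¬D ∨ ¬C) ∧ (¬D ∨ ¬A ∨ ¬B ∨ C ∨ D) ∧ (¬D ∨ ¬A ∨ ¬B ∨ ¬D ∨ ¬C)   (distribute ∨ over ∧)
⇔ ¬D ∨ ¬A ∨ ¬B ∨ ¬C   (simplify)

¬D ∨ ¬A ∨ ¬B ∨ ¬C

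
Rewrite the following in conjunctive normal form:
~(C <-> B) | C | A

~(C <-> B) | C | A
≡ ~((C -> B) & (B -> C)) | C | A   (eliminate <->)
≡ ~((~C | B) & (B -> C)) | C | A   (eliminate ->)
≡ ~((~C | B) & (~B | C)) | C | A   (eliminate ->)
≡ ~(~C | B) | ~(~B | C) | C | A   (De Morgan)
≡ (~~C & ~B) | ~(~B | C) | C | A   (De Morgan)
≡ (C & ~B) | ~(~B | C) | C | A   (double negation)
≡ (C & ~B) | (~~B & ~C) | C | A   (De Morgan)
≡ (C & ~B) | (B & ~C) | C | A   (double negation)
≡ (C | B | C | A) & (C | ~C | C | A) & (~B | B | C | A) & (~B | ~C | C | A)   (distribute | over &)
≡ C | B | A   (simplify)

C | B | A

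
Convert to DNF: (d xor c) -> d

(~d & ~c) | d

(d xor c) -> d
= ~(d xor c) | d   [eliminate ->]
= ~((d & ~c) | (~d & c)) | d   [expand xor]
= (~(d & ~c) & ~(~d & c)) | d   [De Morgan]
= ((~d | ~~c) & ~(~d & c)) | d   [De Morgan]
= ((~d | c) & ~(~d & c)) | d   [double negation]
= ((~d | c) & (~~d | ~c)) | d   [De Morgan]
= ((~d | c) & (d | ~c)) | d   [double negation]
= (~d & d) | (~d & ~c) | (c & d) | (c & ~c) | d   [distribute & over |]
= (~d & ~c) | d   [simplify]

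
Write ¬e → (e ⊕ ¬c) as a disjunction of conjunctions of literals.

¬e → (e ⊕ ¬c)
⇔ ¬¬e ∨ (e ⊕ ¬c)   (eliminate →)
⇔ ¬¬e ∨ (e ∧ ¬¬c) ∨ (¬e ∧ ¬c)   (expand ⊕)
⇔ e ∨ (e ∧ ¬¬c) ∨ (¬e ∧ ¬c)   (double negation)
⇔ e ∨ (e ∧ c) ∨ (¬e ∧ ¬c)   (double negation)
⇔ e ∨ (¬e ∧ ¬c)   (simplify)

e ∨ (¬e ∧ ¬c)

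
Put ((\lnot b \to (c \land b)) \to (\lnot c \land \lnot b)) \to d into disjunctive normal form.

b \lor d

((\lnot b \to (c \land b)) \to (\lnot c \land \lnot b)) \to d
≡ \lnot ((\lnot b \to (c \land b)) \to (\lnot c \land \lnot b)) \lor d   [eliminate \to]
≡ \lnot (\lnot (\lnot b \to (c \land b)) \lor (\lnot c \land \lnot b)) \lor d   [eliminate \to]
≡ \lnot (\lnot (\lnot \lnot b \lor (c \land b)) \lor (\lnot c \land \lnot b)) \lor d   [eliminate \to]
≡ (\lnot \lnot (\lnot \lnot b \lor (c \land b)) \land \lnot (\lnot c \land \lnot b)) \lor d   [De Morgan]
≡ ((\lnot \lnot b \lor (c \land b)) \land \lnot (\lnot c \land \lnot b)) \lor d   [double negation]
≡ ((b \lor (c \land b)) \land \lnot (\lnot c \land \lnot b)) \lor d   [double negation]
≡ ((b \lor (c \land b)) \land (\lnot \lnot c \lor \lnot \lnot b)) \lor d   [De Morgan]
≡ ((b \lor (c \land b)) \land (c \lor \lnot \lnot b)) \lor d   [double negation]
≡ ((b \lor (c \land b)) \land (c \lor b)) \lor d   [double negation]
≡ (b \land c) \lor (b \land b) \lor (c \land b \land c) \lor (c \land b \land b) \lor d   [distribute \land over \lor]
≡ b \lor d   [simplify]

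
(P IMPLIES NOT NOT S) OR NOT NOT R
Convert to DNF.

NOT P OR S OR R

(P IMPLIES NOT NOT S) OR NOT NOT R
⇔ NOT P OR NOT NOT S OR NOT NOT R   (eliminate IMPLIES)
⇔ NOT P OR S OR NOT NOT R   (double negation)
⇔ NOT P OR S OR R   (double negation)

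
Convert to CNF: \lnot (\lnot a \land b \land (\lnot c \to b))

a \lor \lnot b

\lnot (\lnot a \land b \land (\lnot c \to b))
≡ \lnot (\lnot a \land b \land (\lnot \lnot c \lor b))   [eliminate \to]
≡ \lnot \lnot a \lor \lnot b \lor \lnot (\lnot \lnot c \lor b)   [De Morgan]
≡ a \lor \lnot b \lor \lnot (\lnot \lnot c \lor b)   [double negation]
≡ a \lor \lnot b \lor (\lnot \lnot \lnot c \land \lnot b)   [De Morgan]
≡ a \lor \lnot b \lor (\lnot c \land \lnot b)   [double negation]
≡ (a \lor \lnot b \lor \lnot c) \land (a \lor \lnot b \lor \lnot b)   [distribute \lor over \land]
≡ a \lor \lnot b   [simplify]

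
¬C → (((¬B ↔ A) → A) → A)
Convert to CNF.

C ∨ B ∨ A

¬C → (((¬B ↔ A) → A) → A)
= ¬¬C ∨ (((¬B ↔ A) → A) → A)   [eliminate →]
= ¬¬C ∨ ¬((¬B ↔ A) → A) ∨ A   [eliminate →]
= ¬¬C ∨ ¬(¬(¬B ↔ A) ∨ A) ∨ A   [eliminate →]
= ¬¬C ∨ ¬(¬((¬B → A) ∧ (A → ¬B)) ∨ A) ∨ A   [eliminate ↔]
= ¬¬C ∨ ¬(¬((¬¬B ∨ A) ∧ (A → ¬B)) ∨ A) ∨ A   [eliminate →]
= ¬¬C ∨ ¬(¬((¬¬B ∨ A) ∧ (¬A ∨ ¬B)) ∨ A) ∨ A   [eliminate →]
= C ∨ ¬(¬((¬¬B ∨ A) ∧ (¬A ∨ ¬B)) ∨ A) ∨ A   [double negation]
= C ∨ (¬¬((¬¬B ∨ A) ∧ (¬A ∨ ¬B)) ∧ ¬A) ∨ A   [De Morgan]
= C ∨ ((¬¬B ∨ A) ∧ (¬A ∨ ¬B) ∧ ¬A) ∨ A   [double negation]
= C ∨ ((B ∨ A) ∧ (¬A ∨ ¬B) ∧ ¬A) ∨ A   [double negation]
= (C ∨ B ∨ A ∨ A) ∧ (C ∨ ¬A ∨ ¬B ∨ A) ∧ (C ∨ ¬A ∨ A)   [distribute ∨ over ∧]
= C ∨ B ∨ A   [simplify]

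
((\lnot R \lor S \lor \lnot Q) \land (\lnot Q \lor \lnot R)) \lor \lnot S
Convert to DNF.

((\lnot R \lor S \lor \lnot Q) \land (\lnot Q \lor \lnot R)) \lor \lnot S
≡ (\lnot R \land \lnot Q) \lor (\lnot R \land \lnot R) \lor (S \land \lnot Q) \lor (S \land \lnot R) \lor (\lnot Q \land \lnot Q) \lor (\lnot Q \land \lnot R) \lor \lnot S   (distribute \land over \lor)
≡ \lnot R \lor \lnot Q \lor \lnot S   (simplify)

\lnot R \lor \lnot Q \lor \lnot S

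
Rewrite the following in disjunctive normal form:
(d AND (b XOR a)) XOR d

(d AND (b XOR a)) XOR d
≡ (d AND (b XOR a) AND NOT d) OR (NOT (d AND (b XOR a)) AND d)   [expand XOR]
≡ (d AND ((b AND NOT a) OR (NOT b AND a)) AND NOT d) OR (NOT (d AND (b XOR a)) AND d)   [expand XOR]
≡ (d AND ((b AND NOT a) OR (NOT b AND a)) AND NOT d) OR (NOT (d AND ((b AND NOT a) OR (NOT b AND a))) AND d)   [expand XOR]
≡ (d AND ((b AND NOT a) OR (NOT b AND a)) AND NOT d) OR ((NOT d OR NOT ((b AND NOT a) OR (NOT b AND a))) AND d)   [De Morgan]
≡ (d AND ((b AND NOT a) OR (NOT b AND a)) AND NOT d) OR ((NOT d OR (NOT (b AND NOT a) AND NOT (NOT b AND a))) AND d)   [De Morgan]
≡ (d AND ((b AND NOT a) OR (NOT b AND a)) AND NOT d) OR ((NOT d OR ((NOT b OR NOT NOT a) AND NOT (NOT b AND a))) AND d)   [De Morgan]
≡ (d AND ((b AND NOT a) OR (NOT b AND a)) AND NOT d) OR ((NOT d OR ((NOT b OR a) AND NOT (NOT b AND a))) AND d)   [double negation]
≡ (d AND ((b AND NOT a) OR (NOT b AND a)) AND NOT d) OR ((NOT d OR ((NOT b OR a) AND (NOT NOT b OR NOT a))) AND d)   [De Morgan]
≡ (d AND ((b AND NOT a) OR (NOT b AND a)) AND NOT d) OR ((NOT d OR ((NOT b OR a) AND (b OR NOT a))) AND d)   [double negation]
≡ (d AND b AND NOT a AND NOT d) OR (d AND NOT b AND a AND NOT d) OR (NOT d AND d) OR (NOT b AND b AND d) OR (NOT b AND NOT a AND d) OR (a AND b AND d) OR (a AND NOT a AND d)   [distribute AND over OR]
≡ (NOT b AND NOT a AND d) OR (a AND b AND d)   [simplify]

(NOT b AND NOT a AND d) OR (a AND b AND d)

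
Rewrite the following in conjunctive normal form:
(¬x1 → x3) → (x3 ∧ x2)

(¬x1 ∨ x3) ∧ (¬x1 ∨ x2) ∧ (¬x3 ∨ x2)

(¬x1 → x3) → (x3 ∧ x2)
≡ ¬(¬x1 → x3) ∨ (x3 ∧ x2)   [eliminate →]
≡ ¬(¬¬x1 ∨ x3) ∨ (x3 ∧ x2)   [eliminate →]
≡ (¬¬¬x1 ∧ ¬x3) ∨ (x3 ∧ x2)   [De Morgan]
≡ (¬x1 ∧ ¬x3) ∨ (x3 ∧ x2)   [double negation]
≡ (¬x1 ∨ x3) ∧ (¬x1 ∨ x2) ∧ (¬x3 ∨ x3) ∧ (¬x3 ∨ x2)   [distribute ∨ over ∧]
≡ (¬x1 ∨ x3) ∧ (¬x1 ∨ x2) ∧ (¬x3 ∨ x2)   [simplify]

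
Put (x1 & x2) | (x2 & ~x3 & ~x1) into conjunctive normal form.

(x1 & x2) | (x2 & ~x3 & ~x1)
≡ (x1 | x2) & (x1 | ~x3) & (x1 | ~x1) & (x2 | x2) & (x2 | ~x3) & (x2 | ~x1)
≡ (x1 | ~x3) & x2

(x1 | ~x3) & x2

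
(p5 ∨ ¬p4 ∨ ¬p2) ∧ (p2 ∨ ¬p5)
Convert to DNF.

p5 ∧ p2 ∨ ¬p4 ∧ p2 ∨ ¬p4 ∧ ¬p5 ∨ ¬p2 ∧ ¬p5

(p5 ∨ ¬p4 ∨ ¬p2) ∧ (p2 ∨ ¬p5)
= p5 ∧ p2 ∨ p5 ∧ ¬p5 ∨ ¬p4 ∧ p2 ∨ ¬p4 ∧ ¬p5 ∨ ¬p2 ∧ p2 ∨ ¬p2 ∧ ¬p5   — distribute ∧ over ∨
= p5 ∧ p2 ∨ ¬p4 ∧ p2 ∨ ¬p4 ∧ ¬p5 ∨ ¬p2 ∧ ¬p5   — simplify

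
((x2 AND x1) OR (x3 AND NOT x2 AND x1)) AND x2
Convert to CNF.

((x2 AND x1) OR (x3 AND NOT x2 AND x1)) AND x2
≡ (x2 OR x3) AND (x2 OR NOT x2) AND (x2 OR x1) AND (x1 OR x3) AND (x1 OR NOT x2) AND (x1 OR x1) AND x2   [distribute OR over AND]
≡ x1 AND x2   [simplify]

x1 AND x2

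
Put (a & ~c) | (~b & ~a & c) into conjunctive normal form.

(a & ~c) | (~b & ~a & c)
= (a | ~b) & (a | ~a) & (a | c) & (~c | ~b) & (~c | ~a) & (~c | c)   [distribute | over &]
= (a | ~b) & (a | c) & (~c | ~b) & (~c | ~a)   [simplify]

(a | ~b) & (a | c) & (~c | ~b) & (~c | ~a)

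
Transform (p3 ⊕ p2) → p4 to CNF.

(p3 ⊕ p2) → p4
⇔ ¬(p3 ⊕ p2) ∨ p4   [eliminate →]
⇔ ¬((p3 ∨ p2) ∧ ¬(p3 ∧ p2)) ∨ p4   [expand ⊕]
⇔ ¬(p3 ∨ p2) ∨ ¬¬(p3 ∧ p2) ∨ p4   [De Morgan]
⇔ (¬p3 ∧ ¬p2) ∨ ¬¬(p3 ∧ p2) ∨ p4   [De Morgan]
⇔ (¬p3 ∧ ¬p2) ∨ (p3 ∧ p2) ∨ p4   [double negation]
⇔ (¬p3 ∨ p3 ∨ p4) ∧ (¬p3 ∨ p2 ∨ p4) ∧ (¬p2 ∨ p3 ∨ p4) ∧ (¬p2 ∨ p2 ∨ p4)   [distribute ∨ over ∧]
⇔ (¬p3 ∨ p2 ∨ p4) ∧ (¬p2 ∨ p3 ∨ p4)   [simplify]

(¬p3 ∨ p2 ∨ p4) ∧ (¬p2 ∨ p3 ∨ p4)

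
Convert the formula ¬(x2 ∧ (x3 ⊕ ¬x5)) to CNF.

¬(x2 ∧ (x3 ⊕ ¬x5))
= ¬(x2 ∧ (x3 ∨ ¬x5) ∧ ¬(x3 ∧ ¬x5))   — expand ⊕
= ¬x2 ∨ ¬(x3 ∨ ¬x5) ∨ ¬¬(x3 ∧ ¬x5)   — De Morgan
= ¬x2 ∨ (¬x3 ∧ ¬¬x5) ∨ ¬¬(x3 ∧ ¬x5)   — De Morgan
= ¬x2 ∨ (¬x3 ∧ x5) ∨ ¬¬(x3 ∧ ¬x5)   — double negation
= ¬x2 ∨ (¬x3 ∧ x5) ∨ (x3 ∧ ¬x5)   — double negation
= (¬x2 ∨ ¬x3 ∨ x3) ∧ (¬x2 ∨ ¬x3 ∨ ¬x5) ∧ (¬x2 ∨ x5 ∨ x3) ∧ (¬x2 ∨ x5 ∨ ¬x5)   — distribute ∨ over ∧
= (¬x2 ∨ ¬x3 ∨ ¬x5) ∧ (¬x2 ∨ x5 ∨ x3)   — simplify

(¬x2 ∨ ¬x3 ∨ ¬x5) ∧ (¬x2 ∨ x5 ∨ x3)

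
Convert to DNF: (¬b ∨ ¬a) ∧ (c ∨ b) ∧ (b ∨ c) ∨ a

(¬b ∨ ¬a) ∧ (c ∨ b) ∧ (b ∨ c) ∨ a
⇔ ¬b ∧ c ∧ b ∨ ¬b ∧ c ∧ c ∨ ¬b ∧ b ∧ b ∨ ¬b ∧ b ∧ c ∨ ¬a ∧ c ∧ b ∨ ¬a ∧ c ∧ c ∨ ¬a ∧ b ∧ b ∨ ¬a ∧ b ∧ c ∨ a   [distribute ∧ over ∨]
⇔ ¬b ∧ c ∨ ¬a ∧ c ∨ ¬a ∧ b ∨ a   [simplify]

¬b ∧ c ∨ ¬a ∧ c ∨ ¬a ∧ b ∨ a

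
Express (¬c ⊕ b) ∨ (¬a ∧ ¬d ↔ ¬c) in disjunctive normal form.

¬c ∧ ¬b ∨ c ∧ b ∨ a ∧ c ∨ d ∧ c ∨ ¬c ∧ ¬a ∧ ¬d

(¬c ⊕ b) ∨ (¬a ∧ ¬d ↔ ¬c)
⇔ ¬c ∧ ¬b ∨ ¬¬c ∧ b ∨ (¬a ∧ ¬d ↔ ¬c)
⇔ ¬c ∧ ¬b ∨ ¬¬c ∧ b ∨ (¬a ∧ ¬d → ¬c) ∧ (¬c → ¬a ∧ ¬d)
⇔ ¬c ∧ ¬b ∨ ¬¬c ∧ b ∨ (¬(¬a ∧ ¬d) ∨ ¬c) ∧ (¬c → ¬a ∧ ¬d)
⇔ ¬c ∧ ¬b ∨ ¬¬c ∧ b ∨ (¬(¬a ∧ ¬d) ∨ ¬c) ∧ (¬¬c ∨ ¬a ∧ ¬d)
⇔ ¬c ∧ ¬b ∨ c ∧ b ∨ (¬(¬a ∧ ¬d) ∨ ¬c) ∧ (¬¬c ∨ ¬a ∧ ¬d)
⇔ ¬c ∧ ¬b ∨ c ∧ b ∨ (¬¬a ∨ ¬¬d ∨ ¬c) ∧ (¬¬c ∨ ¬a ∧ ¬d)
⇔ ¬c ∧ ¬b ∨ c ∧ b ∨ (a ∨ ¬¬d ∨ ¬c) ∧ (¬¬c ∨ ¬a ∧ ¬d)
⇔ ¬c ∧ ¬b ∨ c ∧ b ∨ (a ∨ d ∨ ¬c) ∧ (¬¬c ∨ ¬a ∧ ¬d)
⇔ ¬c ∧ ¬b ∨ c ∧ b ∨ (a ∨ d ∨ ¬c) ∧ (c ∨ ¬a ∧ ¬d)
⇔ ¬c ∧ ¬b ∨ c ∧ b ∨ a ∧ c ∨ a ∧ ¬a ∧ ¬d ∨ d ∧ c ∨ d ∧ ¬a ∧ ¬d ∨ ¬c ∧ c ∨ ¬c ∧ ¬a ∧ ¬d
⇔ ¬c ∧ ¬b ∨ c ∧ b ∨ a ∧ c ∨ d ∧ c ∨ ¬c ∧ ¬a ∧ ¬d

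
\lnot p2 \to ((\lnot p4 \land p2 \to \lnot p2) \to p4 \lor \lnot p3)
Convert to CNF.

p2 \lor p4 \lor \lnot p3

\lnot p2 \to ((\lnot p4 \land p2 \to \lnot p2) \to p4 \lor \lnot p3)
= \lnot \lnot p2 \lor ((\lnot p4 \land p2 \to \lnot p2) \to p4 \lor \lnot p3)   [eliminate \to]
= \lnot \lnot p2 \lor \lnot (\lnot p4 \land p2 \to \lnot p2) \lor p4 \lor \lnot p3   [eliminate \to]
= \lnot \lnot p2 \lor \lnot (\lnot (\lnot p4 \land p2) \lor \lnot p2) \lor p4 \lor \lnot p3   [eliminate \to]
= p2 \lor \lnot (\lnot (\lnot p4 \land p2) \lor \lnot p2) \lor p4 \lor \lnot p3   [double negation]
= p2 \lor \lnot \lnot (\lnot p4 \land p2) \land \lnot \lnot p2 \lor p4 \lor \lnot p3   [De Morgan]
= p2 \lor \lnot p4 \land p2 \land \lnot \lnot p2 \lor p4 \lor \lnot p3   [double negation]
= p2 \lor \lnot p4 \land p2 \land p2 \lor p4 \lor \lnot p3   [double negation]
= (p2 \lor \lnot p4 \lor p4 \lor \lnot p3) \land (p2 \lor p2 \lor p4 \lor \lnot p3) \land (p2 \lor p2 \lor p4 \lor \lnot p3)   [distribute \lor over \land]
= p2 \lor p4 \lor \lnot p3   [simplify]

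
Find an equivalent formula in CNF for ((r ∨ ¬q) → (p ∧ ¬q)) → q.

¬p ∨ q

((r ∨ ¬q) → (p ∧ ¬q)) → q
⇔ ¬((r ∨ ¬q) → (p ∧ ¬q)) ∨ q   [eliminate →]
⇔ ¬(¬(r ∨ ¬q) ∨ (p ∧ ¬q)) ∨ q   [eliminate →]
⇔ (¬¬(r ∨ ¬q) ∧ ¬(p ∧ ¬q)) ∨ q   [De Morgan]
⇔ ((r ∨ ¬q) ∧ ¬(p ∧ ¬q)) ∨ q   [double negation]
⇔ ((r ∨ ¬q) ∧ (¬p ∨ ¬¬q)) ∨ q   [De Morgan]
⇔ ((r ∨ ¬q) ∧ (¬p ∨ q)) ∨ q   [double negation]
⇔ (r ∨ ¬q ∨ q) ∧ (¬p ∨ q ∨ q)   [distribute ∨ over ∧]
⇔ ¬p ∨ q   [simplify]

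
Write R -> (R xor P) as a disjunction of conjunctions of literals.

~R | (R & ~P)

R -> (R xor P)
= ~R | (R xor P)
= ~R | (R & ~P) | (~R & P)
= ~R | (R & ~P)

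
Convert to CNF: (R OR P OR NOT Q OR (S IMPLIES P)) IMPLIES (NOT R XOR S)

(NOT R OR S) AND (NOT P OR R OR NOT S) AND (Q OR R OR NOT S)

(R OR P OR NOT Q OR (S IMPLIES P)) IMPLIES (NOT R XOR S)
⇔ NOT (R OR P OR NOT Q OR (S IMPLIES P)) OR (NOT R XOR S)   [eliminate IMPLIES]
⇔ NOT (R OR P OR NOT Q OR NOT S OR P) OR (NOT R XOR S)   [eliminate IMPLIES]
⇔ NOT (R OR P OR NOT Q OR NOT S OR P) OR ((NOT R OR S) AND NOT (NOT R AND S))   [expand XOR]
⇔ (NOT R AND NOT P AND NOT NOT Q AND NOT NOT S AND NOT P) OR ((NOT R OR S) AND NOT (NOT R AND S))   [De Morgan]
⇔ (NOT R AND NOT P AND Q AND NOT NOT S AND NOT P) OR ((NOT R OR S) AND NOT (NOT R AND S))   [double negation]
⇔ (NOT R AND NOT P AND Q AND S AND NOT P) OR ((NOT R OR S) AND NOT (NOT R AND S))   [double negation]
⇔ (NOT R AND NOT P AND Q AND S AND NOT P) OR ((NOT R OR S) AND (NOT NOT R OR NOT S))   [De Morgan]
⇔ (NOT R AND NOT P AND Q AND S AND NOT P) OR ((NOT R OR S) AND (R OR NOT S))   [double negation]
⇔ (NOT R OR NOT R OR S) AND (NOT R OR R OR NOT S) AND (NOT P OR NOT R OR S) AND (NOT P OR R OR NOT S) AND (Q OR NOT R OR S) AND (Q OR R OR NOT S) AND (S OR NOT R OR S) AND (S OR R OR NOT S) AND (NOT P OR NOT R OR S) AND (NOT P OR R OR NOT S)   [distribute OR over AND]
⇔ (NOT R OR S) AND (NOT P OR R OR NOT S) AND (Q OR R OR NOT S)   [simplify]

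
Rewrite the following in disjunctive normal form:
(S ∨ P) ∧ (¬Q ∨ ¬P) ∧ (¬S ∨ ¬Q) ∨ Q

S ∧ ¬Q ∨ P ∧ ¬Q ∨ Q

(S ∨ P) ∧ (¬Q ∨ ¬P) ∧ (¬S ∨ ¬Q) ∨ Q
= S ∧ ¬Q ∧ ¬S ∨ S ∧ ¬Q ∧ ¬Q ∨ S ∧ ¬P ∧ ¬S ∨ S ∧ ¬P ∧ ¬Q ∨ P ∧ ¬Q ∧ ¬S ∨ P ∧ ¬Q ∧ ¬Q ∨ P ∧ ¬P ∧ ¬S ∨ P ∧ ¬P ∧ ¬Q ∨ Q   [distribute ∧ over ∨]
= S ∧ ¬Q ∨ P ∧ ¬Q ∨ Q   [simplify]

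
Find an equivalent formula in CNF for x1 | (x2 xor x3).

(x1 | x2 | x3) & (x1 | ~x2 | ~x3)

x1 | (x2 xor x3)
⇔ x1 | ((x2 | x3) & ~(x2 & x3))   — expand xor
⇔ x1 | ((x2 | x3) & (~x2 | ~x3))   — De Morgan
⇔ (x1 | x2 | x3) & (x1 | ~x2 | ~x3)   — distribute | over &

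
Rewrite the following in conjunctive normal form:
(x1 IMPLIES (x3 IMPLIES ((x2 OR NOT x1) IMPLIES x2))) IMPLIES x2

(x1 OR x2) AND (x3 OR x2) AND (x2 OR NOT x1)

(x1 IMPLIES (x3 IMPLIES ((x2 OR NOT x1) IMPLIES x2))) IMPLIES x2
= NOT (x1 IMPLIES (x3 IMPLIES ((x2 OR NOT x1) IMPLIES x2))) OR x2   (eliminate IMPLIES)
= NOT (NOT x1 OR (x3 IMPLIES ((x2 OR NOT x1) IMPLIES x2))) OR x2   (eliminate IMPLIES)
= NOT (NOT x1 OR NOT x3 OR ((x2 OR NOT x1) IMPLIES x2)) OR x2   (eliminate IMPLIES)
= NOT (NOT x1 OR NOT x3 OR NOT (x2 OR NOT x1) OR x2) OR x2   (eliminate IMPLIES)
= (NOT NOT x1 AND NOT NOT x3 AND NOT NOT (x2 OR NOT x1) AND NOT x2) OR x2   (De Morgan)
= (x1 AND NOT NOT x3 AND NOT NOT (x2 OR NOT x1) AND NOT x2) OR x2   (double negation)
= (x1 AND x3 AND NOT NOT (x2 OR NOT x1) AND NOT x2) OR x2   (double negation)
= (x1 AND x3 AND (x2 OR NOT x1) AND NOT x2) OR x2   (double negation)
= (x1 OR x2) AND (x3 OR x2) AND (x2 OR NOT x1 OR x2) AND (NOT x2 OR x2)   (distribute OR over AND)
= (x1 OR x2) AND (x3 OR x2) AND (x2 OR NOT x1)   (simplify)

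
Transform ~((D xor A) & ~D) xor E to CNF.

~((D xor A) & ~D) xor E
≡ (~((D xor A) & ~D) | E) & ~(~((D xor A) & ~D) & E)   — expand xor
≡ (~((D | A) & ~(D & A) & ~D) | E) & ~(~((D xor A) & ~D) & E)   — expand xor
≡ (~((D | A) & ~(D & A) & ~D) | E) & ~(~((D | A) & ~(D & A) & ~D) & E)   — expand xor
≡ (~(D | A) | ~~(D & A) | ~~D | E) & ~(~((D | A) & ~(D & A) & ~D) & E)   — De Morgan
≡ ((~D & ~A) | ~~(D & A) | ~~D | E) & ~(~((D | A) & ~(D & A) & ~D) & E)   — De Morgan
≡ ((~D & ~A) | (D & A) | ~~D | E) & ~(~((D | A) & ~(D & A) & ~D) & E)   — double negation
≡ ((~D & ~A) | (D & A) | D | E) & ~(~((D | A) & ~(D & A) & ~D) & E)   — double negation
≡ ((~D & ~A) | (D & A) | D | E) & (~~((D | A) & ~(D & A) & ~D) | ~E)   — De Morgan
≡ ((~D & ~A) | (D & A) | D | E) & (((D | A) & ~(D & A) & ~D) | ~E)   — double negation
≡ ((~D & ~A) | (D & A) | D | E) & (((D | A) & (~D | ~A) & ~D) | ~E)   — De Morgan
≡ (~D | D | D | E) & (~D | A | D | E) & (~A | D | D | E) & (~A | A | D | E) & (D | A | ~E) & (~D | ~A | ~E) & (~D | ~E)   — distribute | over &
≡ (~A | D | E) & (D | A | ~E) & (~D | ~E)   — simplify

(~A | D | E) & (D | A | ~E) & (~D | ~E)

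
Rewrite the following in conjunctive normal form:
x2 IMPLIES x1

x2 IMPLIES x1
≡ NOT x2 OR x1   (eliminate IMPLIES)

NOT x2 OR x1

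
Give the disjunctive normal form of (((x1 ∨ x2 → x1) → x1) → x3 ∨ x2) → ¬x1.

x1 ∧ ¬x3 ∧ ¬x2 ∨ ¬x1

(((x1 ∨ x2 → x1) → x1) → x3 ∨ x2) → ¬x1
≡ ¬(((x1 ∨ x2 → x1) → x1) → x3 ∨ x2) ∨ ¬x1   [eliminate →]
≡ ¬(¬((x1 ∨ x2 → x1) → x1) ∨ x3 ∨ x2) ∨ ¬x1   [eliminate →]
≡ ¬(¬(¬(x1 ∨ x2 → x1) ∨ x1) ∨ x3 ∨ x2) ∨ ¬x1   [eliminate →]
≡ ¬(¬(¬(¬(x1 ∨ x2) ∨ x1) ∨ x1) ∨ x3 ∨ x2) ∨ ¬x1   [eliminate →]
≡ ¬¬(¬(¬(x1 ∨ x2) ∨ x1) ∨ x1) ∧ ¬x3 ∧ ¬x2 ∨ ¬x1   [De Morgan]
≡ (¬(¬(x1 ∨ x2) ∨ x1) ∨ x1) ∧ ¬x3 ∧ ¬x2 ∨ ¬x1   [double negation]
≡ (¬¬(x1 ∨ x2) ∧ ¬x1 ∨ x1) ∧ ¬x3 ∧ ¬x2 ∨ ¬x1   [De Morgan]
≡ ((x1 ∨ x2) ∧ ¬x1 ∨ x1) ∧ ¬x3 ∧ ¬x2 ∨ ¬x1   [double negation]
≡ x1 ∧ ¬x1 ∧ ¬x3 ∧ ¬x2 ∨ x2 ∧ ¬x1 ∧ ¬x3 ∧ ¬x2 ∨ x1 ∧ ¬x3 ∧ ¬x2 ∨ ¬x1   [distribute ∧ over ∨]
≡ x1 ∧ ¬x3 ∧ ¬x2 ∨ ¬x1   [simplify]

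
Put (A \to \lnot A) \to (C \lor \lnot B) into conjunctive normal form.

(A \to \lnot A) \to (C \lor \lnot B)
⇔ \lnot (A \to \lnot A) \lor C \lor \lnot B   (eliminate \to)
⇔ \lnot (\lnot A \lor \lnot A) \lor C \lor \lnot B   (eliminate \to)
⇔ (\lnot \lnot A \land \lnot \lnot A) \lor C \lor \lnot B   (De Morgan)
⇔ (A \land \lnot \lnot A) \lor C \lor \lnot B   (double negation)
⇔ (A \land A) \lor C \lor \lnot B   (double negation)
⇔ (A \lor C \lor \lnot B) \land (A \lor C \lor \lnot B)   (distribute \lor over \land)
⇔ A \lor C \lor \lnot B   (simplify)

A \lor C \lor \lnot B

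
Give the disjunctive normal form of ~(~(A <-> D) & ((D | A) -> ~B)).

~(~(A <-> D) & ((D | A) -> ~B))
⇔ ~(~((A -> D) & (D -> A)) & ((D | A) -> ~B))   [eliminate <->]
⇔ ~(~((~A | D) & (D -> A)) & ((D | A) -> ~B))   [eliminate ->]
⇔ ~(~((~A | D) & (~D | A)) & ((D | A) -> ~B))   [eliminate ->]
⇔ ~(~((~A | D) & (~D | A)) & (~(D | A) | ~B))   [eliminate ->]
⇔ ~~((~A | D) & (~D | A)) | ~(~(D | A) | ~B)   [De Morgan]
⇔ ((~A | D) & (~D | A)) | ~(~(D | A) | ~B)   [double negation]
⇔ ((~A | D) & (~D | A)) | (~~(D | A) & ~~B)   [De Morgan]
⇔ ((~A | D) & (~D | A)) | ((D | A) & ~~B)   [double negation]
⇔ ((~A | D) & (~D | A)) | ((D | A) & B)   [double negation]
⇔ (~A & ~D) | (~A & A) | (D & ~D) | (D & A) | (D & B) | (A & B)   [distribute & over |]
⇔ (~A & ~D) | (D & A) | (D & B) | (A & B)   [simplify]

(~A & ~D) | (D & A) | (D & B) | (A & B)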